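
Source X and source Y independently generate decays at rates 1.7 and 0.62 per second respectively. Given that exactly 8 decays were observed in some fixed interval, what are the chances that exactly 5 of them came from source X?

Given the total, each event is independently from source X with probability p = λ_X/(λ_X+λ_Y) = 1.7/2.32 ≈ 0.7328.
So K ~ Binomial(8, 1.7/2.32): P(K = 5) = C(8,5) · (1.7/2.32)^5 · (0.62/2.32)^3 ≈ 0.2258.

0.2258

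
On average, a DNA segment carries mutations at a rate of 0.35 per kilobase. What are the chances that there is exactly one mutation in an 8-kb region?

Over the interval, μ = 0.35 × 8 = 2.8 (an 8-kb region = 8 kilobases).
P(N = 1) = e^(−μ) μ^1/1! = e^(−2.8) · 2.8^1/1 ≈ 0.1703.

0.1703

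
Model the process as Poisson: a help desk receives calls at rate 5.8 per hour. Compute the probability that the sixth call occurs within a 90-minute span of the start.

Over the interval, μ = 5.8 × 1.5 = 8.7 (a 90-minute span = 1.5 hours).
The sixth arrival falls in the interval iff at least 6 events occur there: P(S_6 ≤ t) = P(N ≥ 6) = 1 − P(N ≤ 5) ≈ 0.8648.

0.8648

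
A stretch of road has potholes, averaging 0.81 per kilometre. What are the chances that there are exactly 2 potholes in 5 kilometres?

0.1429

Over the interval, μ = 0.81 × 5 = 4.05 (5 kilometres).
P(N = 2) = e^(−μ) μ^2/2! = e^(−4.05) · 4.05^2/2 ≈ 0.1429.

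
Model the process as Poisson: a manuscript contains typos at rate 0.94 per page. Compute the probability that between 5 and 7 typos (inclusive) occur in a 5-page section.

0.4014

Over the interval, μ = 0.94 × 5 = 4.7 (a 5-page section = 5 pages).
P(5 ≤ N ≤ 7) = Σ_{j=5}^{7} e^(−4.7) · 4.7^j/j! ≈ 0.4014.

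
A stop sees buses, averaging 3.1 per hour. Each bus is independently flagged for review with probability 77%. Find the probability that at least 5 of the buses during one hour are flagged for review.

Thinning: the buses that are flagged for review themselves form a Poisson process with rate 0.77 × 3.1 = 2.387 per hour.
So μ = 2.387.
P(N ≥ 5) = 1 − P(N ≤ 4) ≈ 0.0942.

0.0942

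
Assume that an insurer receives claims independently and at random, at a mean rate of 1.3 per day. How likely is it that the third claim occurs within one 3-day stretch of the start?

0.7469

Over the interval, μ = 1.3 × 3 = 3.9 (a 3-day stretch = 3 days).
The third arrival falls in the interval iff at least 3 events occur there: P(S_3 ≤ t) = P(N ≥ 3) = 1 − P(N ≤ 2) ≈ 0.7469.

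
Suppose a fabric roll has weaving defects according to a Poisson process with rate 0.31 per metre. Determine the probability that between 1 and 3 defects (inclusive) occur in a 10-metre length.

0.5798

Over the interval, μ = 0.31 × 10 = 3.1 (a 10-metre length = 10 metres).
P(1 ≤ N ≤ 3) = Σ_{j=1}^{3} e^(−3.1) · 3.1^j/j! ≈ 0.5798.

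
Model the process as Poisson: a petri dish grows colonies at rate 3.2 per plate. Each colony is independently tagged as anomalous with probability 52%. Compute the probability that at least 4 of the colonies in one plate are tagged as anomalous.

Thinning: the colonies that are tagged as anomalous themselves form a Poisson process with rate 0.52 × 3.2 = 1.664 per plate.
So μ = 1.664.
P(N ≥ 4) = 1 − P(N ≤ 3) ≈ 0.0879.

0.0879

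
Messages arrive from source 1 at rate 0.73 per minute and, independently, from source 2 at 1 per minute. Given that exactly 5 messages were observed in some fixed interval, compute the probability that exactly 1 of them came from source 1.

0.2355

Given the total, each event is independently from source 1 with probability p = λ_1/(λ_1+λ_2) = 0.73/1.73 ≈ 0.4220.
So K ~ Binomial(5, 0.73/1.73): P(K = 1) = C(5,1) · (0.73/1.73)^1 · (1/1.73)^4 ≈ 0.2355.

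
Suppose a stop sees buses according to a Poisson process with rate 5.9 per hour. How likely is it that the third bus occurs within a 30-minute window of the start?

Over the interval, μ = 5.9 × 0.5 = 2.95 (a 30-minute window = 0.5 hours).
The third arrival falls in the interval iff at least 3 events occur there: P(S_3 ≤ t) = P(N ≥ 3) = 1 − P(N ≤ 2) ≈ 0.5655.

0.5655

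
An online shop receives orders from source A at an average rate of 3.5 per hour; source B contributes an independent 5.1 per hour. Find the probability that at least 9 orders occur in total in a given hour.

0.4906

Independent Poisson processes superpose: combined rate λ = 3.5 + 5.1 = 8.6 per hour.
So μ = 8.6.
P(N ≥ 9) = 1 − P(N ≤ 8) ≈ 0.4906.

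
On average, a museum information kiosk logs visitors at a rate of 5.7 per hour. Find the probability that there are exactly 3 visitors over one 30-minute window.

Over the interval, μ = 5.7 × 0.5 = 2.85 (a 30-minute window = 0.5 hours).
P(N = 3) = e^(−μ) μ^3/3! = e^(−2.85) · 2.85^3/6 ≈ 0.2232.

0.2232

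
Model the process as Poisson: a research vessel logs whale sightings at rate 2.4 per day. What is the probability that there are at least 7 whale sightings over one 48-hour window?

0.2092

Over the interval, μ = 2.4 × 2 = 4.8 (a 48-hour window = 2 days).
P(N ≥ 7) = 1 − P(N ≤ 6) = 1 − Σ_{j=0}^{6} e^(−μ) μ^j/j! ≈ 0.2092.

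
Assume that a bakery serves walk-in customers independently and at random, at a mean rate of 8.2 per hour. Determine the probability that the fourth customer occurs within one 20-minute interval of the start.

Over the interval, μ = 8.2 × 1/3 ≈ 2.73333 (a 20-minute interval = 1/3 hours).
The fourth arrival falls in the interval iff at least 4 events occur there: P(S_4 ≤ t) = P(N ≥ 4) = 1 − P(N ≤ 3) ≈ 0.2933.

0.2933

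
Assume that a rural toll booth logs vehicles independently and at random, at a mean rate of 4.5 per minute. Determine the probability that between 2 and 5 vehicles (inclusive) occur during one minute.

With mean μ = 4.5 per minute,
P(2 ≤ N ≤ 5) = Σ_{j=2}^{5} e^(−4.5) · 4.5^j/j! ≈ 0.6418.

0.6418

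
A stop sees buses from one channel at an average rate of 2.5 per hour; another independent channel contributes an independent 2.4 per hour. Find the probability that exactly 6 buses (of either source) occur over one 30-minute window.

0.0259

Independent Poisson processes superpose: combined rate λ = 2.5 + 2.4 = 4.9 per hour.
Over the interval, μ = 4.9 × 0.5 = 2.45 (a 30-minute window = 0.5 hours).
P(N = 6) = e^(−2.45) · 2.45^6/6! ≈ 0.0259.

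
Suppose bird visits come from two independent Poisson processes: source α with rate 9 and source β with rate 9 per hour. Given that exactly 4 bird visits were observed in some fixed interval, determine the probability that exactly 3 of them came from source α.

0.2500

Given the total, each event is independently from source α with probability p = λ_α/(λ_α+λ_β) = 9/18 = 0.5000.
So K ~ Binomial(4, 9/18): P(K = 3) = C(4,3) · (9/18)^3 · (9/18)^1 ≈ 0.2500.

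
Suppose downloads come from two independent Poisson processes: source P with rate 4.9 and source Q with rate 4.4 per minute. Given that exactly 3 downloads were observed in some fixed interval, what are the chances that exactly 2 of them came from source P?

Given the total, each event is independently from source P with probability p = λ_P/(λ_P+λ_Q) = 4.9/9.3 ≈ 0.5269.
So K ~ Binomial(3, 4.9/9.3): P(K = 2) = C(3,2) · (4.9/9.3)^2 · (4.4/9.3)^1 ≈ 0.3940.

0.3940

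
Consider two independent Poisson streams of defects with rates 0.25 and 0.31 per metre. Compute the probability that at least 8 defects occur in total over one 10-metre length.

Independent Poisson processes superpose: combined rate λ = 0.25 + 0.31 = 0.56 per metre.
Over the interval, μ = 0.56 × 10 = 5.6 (a 10-metre length = 10 metres).
P(N ≥ 8) = 1 − P(N ≤ 7) ≈ 0.2030.

0.2030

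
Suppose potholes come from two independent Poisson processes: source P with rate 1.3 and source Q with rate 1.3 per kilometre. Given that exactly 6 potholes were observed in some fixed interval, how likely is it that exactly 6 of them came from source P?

Given the total, each event is independently from source P with probability p = λ_P/(λ_P+λ_Q) = 1.3/2.6 = 0.5000.
So K ~ Binomial(6, 1.3/2.6): P(K = 6) = C(6,6) · (1.3/2.6)^6 · (1.3/2.6)^0 ≈ 0.0156.

0.0156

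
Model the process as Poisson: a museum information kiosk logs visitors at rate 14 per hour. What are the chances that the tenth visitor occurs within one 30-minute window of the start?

0.1695

Over the interval, μ = 14 × 0.5 = 7 (a 30-minute window = 0.5 hours).
The tenth arrival falls in the interval iff at least 10 events occur there: P(S_10 ≤ t) = P(N ≥ 10) = 1 − P(N ≤ 9) ≈ 0.1695.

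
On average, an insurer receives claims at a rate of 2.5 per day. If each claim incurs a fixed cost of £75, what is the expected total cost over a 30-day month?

E[N] = 2.5 × 30 = 75 (a 30-day month = 30 days); E[cost] = 75 × £75 = £5625.

£5625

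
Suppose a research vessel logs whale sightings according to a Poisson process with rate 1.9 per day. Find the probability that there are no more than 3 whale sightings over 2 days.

Over the interval, μ = 1.9 × 2 = 3.8 (2 days).
P(N ≤ 3) = Σ_{j=0}^{3} e^(−μ) μ^j/j! ≈ 0.4735.

0.4735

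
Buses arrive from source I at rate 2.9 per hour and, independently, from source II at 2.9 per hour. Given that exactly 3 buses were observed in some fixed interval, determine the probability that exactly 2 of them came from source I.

0.3750

Given the total, each event is independently from source I with probability p = λ_I/(λ_I+λ_II) = 2.9/5.8 = 0.5000.
So K ~ Binomial(3, 2.9/5.8): P(K = 2) = C(3,2) · (2.9/5.8)^2 · (2.9/5.8)^1 ≈ 0.3750.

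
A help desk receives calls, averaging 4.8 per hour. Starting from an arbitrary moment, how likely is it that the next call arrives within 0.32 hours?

Inter-arrival times are exponential with rate λ = 4.8 per hour.
P(T ≤ 0.32) = 1 − e^(−λt) = 1 − e^(−4.8 × 0.32) = 1 − e^(−1.536) ≈ 0.7848.

0.7848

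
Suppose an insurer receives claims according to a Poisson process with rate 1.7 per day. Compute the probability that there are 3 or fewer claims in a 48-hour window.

Over the interval, μ = 1.7 × 2 = 3.4 (a 48-hour window = 2 days).
P(N ≤ 3) = Σ_{j=0}^{3} e^(−μ) μ^j/j! ≈ 0.5584.

0.5584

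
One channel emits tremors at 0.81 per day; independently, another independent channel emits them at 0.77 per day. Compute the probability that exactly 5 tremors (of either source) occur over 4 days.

Independent Poisson processes superpose: combined rate λ = 0.81 + 0.77 = 1.58 per day.
Over the interval, μ = 1.58 × 4 = 6.32 (4 days).
P(N = 5) = e^(−6.32) · 6.32^5/5! ≈ 0.1512.

0.1512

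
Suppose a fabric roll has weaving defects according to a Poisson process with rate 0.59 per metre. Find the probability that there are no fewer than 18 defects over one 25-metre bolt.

Over the interval, μ = 0.59 × 25 = 14.75 (a 25-metre bolt = 25 metres).
P(N ≥ 18) = 1 − P(N ≤ 17) = 1 − Σ_{j=0}^{17} e^(−μ) μ^j/j! ≈ 0.2303.

0.2303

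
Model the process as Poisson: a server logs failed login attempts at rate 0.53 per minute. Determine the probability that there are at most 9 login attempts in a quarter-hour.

Over the interval, μ = 0.53 × 15 = 7.95 (a quarter-hour = 15 minutes).
P(N ≤ 9) = Σ_{j=0}^{9} e^(−μ) μ^j/j! ≈ 0.7228.

0.7228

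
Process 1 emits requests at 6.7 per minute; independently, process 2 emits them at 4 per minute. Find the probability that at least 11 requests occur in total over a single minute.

0.5039

Independent Poisson processes superpose: combined rate λ = 6.7 + 4 = 10.7 per minute.
So μ = 10.7.
P(N ≥ 11) = 1 − P(N ≤ 10) ≈ 0.5039.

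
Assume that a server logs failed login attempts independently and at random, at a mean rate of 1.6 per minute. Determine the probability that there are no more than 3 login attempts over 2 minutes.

0.6025

Over the interval, μ = 1.6 × 2 = 3.2 (2 minutes).
P(N ≤ 3) = Σ_{j=0}^{3} e^(−μ) μ^j/j! ≈ 0.6025.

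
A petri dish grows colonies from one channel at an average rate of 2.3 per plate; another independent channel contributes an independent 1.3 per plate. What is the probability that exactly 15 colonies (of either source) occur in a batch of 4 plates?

0.1012

Independent Poisson processes superpose: combined rate λ = 2.3 + 1.3 = 3.6 per plate.
Over the interval, μ = 3.6 × 4 = 14.4 (a batch of 4 plates = 4 plates).
P(N = 15) = e^(−14.4) · 14.4^15/15! ≈ 0.1012.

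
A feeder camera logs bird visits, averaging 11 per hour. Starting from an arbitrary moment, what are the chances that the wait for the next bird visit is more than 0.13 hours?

The wait for the next event is exponential with rate λ = 11 per hour.
P(T > 0.13) = e^(−λt) = e^(−11 × 0.13) = e^(−1.43) ≈ 0.2393.

0.2393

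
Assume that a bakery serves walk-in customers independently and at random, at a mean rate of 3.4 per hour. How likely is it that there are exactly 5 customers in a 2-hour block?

Over the interval, μ = 3.4 × 2 = 6.8 (a 2-hour block = 2 hours).
P(N = 5) = e^(−μ) μ^5/5! = e^(−6.8) · 6.8^5/120 ≈ 0.1349.

0.1349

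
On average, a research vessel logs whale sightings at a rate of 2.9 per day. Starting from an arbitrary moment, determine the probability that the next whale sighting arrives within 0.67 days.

Inter-arrival times are exponential with rate λ = 2.9 per day.
P(T ≤ 0.67) = 1 − e^(−λt) = 1 − e^(−2.9 × 0.67) = 1 − e^(−1.943) ≈ 0.8567.

0.8567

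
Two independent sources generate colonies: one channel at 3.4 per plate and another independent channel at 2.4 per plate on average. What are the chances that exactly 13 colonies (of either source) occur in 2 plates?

0.1014

Independent Poisson processes superpose: combined rate λ = 3.4 + 2.4 = 5.8 per plate.
Over the interval, μ = 5.8 × 2 = 11.6 (2 plates).
P(N = 13) = e^(−11.6) · 11.6^13/13! ≈ 0.1014.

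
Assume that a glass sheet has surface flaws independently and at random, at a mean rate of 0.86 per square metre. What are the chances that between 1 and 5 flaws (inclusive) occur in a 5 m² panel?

Over the interval, μ = 0.86 × 5 = 4.3 (a 5 m² panel = 5 square metres).
P(1 ≤ N ≤ 5) = Σ_{j=1}^{5} e^(−4.3) · 4.3^j/j! ≈ 0.7231.

0.7231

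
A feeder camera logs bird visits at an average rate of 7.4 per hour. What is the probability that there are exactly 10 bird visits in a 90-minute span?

Over the interval, μ = 7.4 × 1.5 = 11.1 (a 90-minute span = 1.5 hours).
P(N = 10) = e^(−μ) μ^10/10! = e^(−11.1) · 11.1^10/3628800 ≈ 0.1182.

0.1182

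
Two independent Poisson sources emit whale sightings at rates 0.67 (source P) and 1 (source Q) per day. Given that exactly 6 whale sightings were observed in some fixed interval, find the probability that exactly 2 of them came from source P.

Given the total, each event is independently from source P with probability p = λ_P/(λ_P+λ_Q) = 0.67/1.67 ≈ 0.4012.
So K ~ Binomial(6, 0.67/1.67): P(K = 2) = C(6,2) · (0.67/1.67)^2 · (1/1.67)^4 ≈ 0.3104.

0.3104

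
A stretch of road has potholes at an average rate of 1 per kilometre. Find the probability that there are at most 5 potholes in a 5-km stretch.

0.6160

Over the interval, μ = 1 × 5 = 5 (a 5-km stretch = 5 kilometres).
P(N ≤ 5) = Σ_{j=0}^{5} e^(−μ) μ^j/j! ≈ 0.6160.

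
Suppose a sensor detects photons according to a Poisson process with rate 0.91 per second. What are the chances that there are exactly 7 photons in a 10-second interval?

Over the interval, μ = 0.91 × 10 = 9.1 (a 10-second interval = 10 seconds).
P(N = 7) = e^(−μ) μ^7/7! = e^(−9.1) · 9.1^7/5040 ≈ 0.1145.

0.1145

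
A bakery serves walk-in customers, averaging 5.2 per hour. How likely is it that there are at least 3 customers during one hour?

With mean μ = 5.2 per hour,
P(N ≥ 3) = 1 − P(N ≤ 2) = 1 − Σ_{j=0}^{2} e^(−μ) μ^j/j! ≈ 0.8912.

0.8912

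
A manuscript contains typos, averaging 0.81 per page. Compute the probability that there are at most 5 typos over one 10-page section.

0.1822

Over the interval, μ = 0.81 × 10 = 8.1 (a 10-page section = 10 pages).
P(N ≤ 5) = Σ_{j=0}^{5} e^(−μ) μ^j/j! ≈ 0.1822.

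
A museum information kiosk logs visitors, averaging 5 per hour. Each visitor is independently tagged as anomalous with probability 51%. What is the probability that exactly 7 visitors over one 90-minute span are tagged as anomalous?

0.0519

Thinning: the visitors that are tagged as anomalous themselves form a Poisson process with rate 0.51 × 5 = 2.55 per hour.
Over the interval, μ = 2.55 × 1.5 = 3.825 (a 90-minute span = 1.5 hours).
P(N = 7) = e^(−3.825) · 3.825^7/7! ≈ 0.0519.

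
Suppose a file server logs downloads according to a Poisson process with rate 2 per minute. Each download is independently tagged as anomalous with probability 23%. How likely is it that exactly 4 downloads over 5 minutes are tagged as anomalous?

Thinning: the downloads that are tagged as anomalous themselves form a Poisson process with rate 0.23 × 2 = 0.46 per minute.
Over the interval, μ = 0.46 × 5 = 2.3 (5 minutes).
P(N = 4) = e^(−2.3) · 2.3^4/4! ≈ 0.1169.

0.1169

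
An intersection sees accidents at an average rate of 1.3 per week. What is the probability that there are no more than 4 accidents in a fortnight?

0.8774

Over the interval, μ = 1.3 × 2 = 2.6 (a fortnight = 2 weeks).
P(N ≤ 4) = Σ_{j=0}^{4} e^(−μ) μ^j/j! ≈ 0.8774.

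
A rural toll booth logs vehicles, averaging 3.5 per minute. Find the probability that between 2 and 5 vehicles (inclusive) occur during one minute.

With mean μ = 3.5 per minute,
P(2 ≤ N ≤ 5) = Σ_{j=2}^{5} e^(−3.5) · 3.5^j/j! ≈ 0.7217.

0.7217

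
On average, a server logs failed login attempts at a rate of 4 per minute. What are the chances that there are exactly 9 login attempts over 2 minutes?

0.1241

Over the interval, μ = 4 × 2 = 8 (2 minutes).
P(N = 9) = e^(−μ) μ^9/9! = e^(−8) · 8^9/362880 ≈ 0.1241.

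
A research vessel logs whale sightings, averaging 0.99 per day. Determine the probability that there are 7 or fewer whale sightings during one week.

0.6091

Over the interval, μ = 0.99 × 7 = 6.93 (a week = 7 days).
P(N ≤ 7) = Σ_{j=0}^{7} e^(−μ) μ^j/j! ≈ 0.6091.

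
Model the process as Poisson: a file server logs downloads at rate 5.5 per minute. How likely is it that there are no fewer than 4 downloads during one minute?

With mean μ = 5.5 per minute,
P(N ≥ 4) = 1 − P(N ≤ 3) = 1 − Σ_{j=0}^{3} e^(−μ) μ^j/j! ≈ 0.7983.

0.7983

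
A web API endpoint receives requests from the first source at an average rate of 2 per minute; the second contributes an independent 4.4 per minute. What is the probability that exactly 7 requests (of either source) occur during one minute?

0.1450

Independent Poisson processes superpose: combined rate λ = 2 + 4.4 = 6.4 per minute.
So μ = 6.4.
P(N = 7) = e^(−6.4) · 6.4^7/7! ≈ 0.1450.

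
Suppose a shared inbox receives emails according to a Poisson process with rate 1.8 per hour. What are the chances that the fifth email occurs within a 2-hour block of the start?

Over the interval, μ = 1.8 × 2 = 3.6 (a 2-hour block = 2 hours).
The fifth arrival falls in the interval iff at least 5 events occur there: P(S_5 ≤ t) = P(N ≥ 5) = 1 − P(N ≤ 4) ≈ 0.2936.

0.2936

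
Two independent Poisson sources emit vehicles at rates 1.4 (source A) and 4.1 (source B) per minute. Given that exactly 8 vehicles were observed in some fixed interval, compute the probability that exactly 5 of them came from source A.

0.0248

Given the total, each event is independently from source A with probability p = λ_A/(λ_A+λ_B) = 1.4/5.5 ≈ 0.2545.
So K ~ Binomial(8, 1.4/5.5): P(K = 5) = C(8,5) · (1.4/5.5)^5 · (4.1/5.5)^3 ≈ 0.0248.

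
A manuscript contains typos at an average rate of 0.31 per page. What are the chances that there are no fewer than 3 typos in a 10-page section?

0.5988

Over the interval, μ = 0.31 × 10 = 3.1 (a 10-page section = 10 pages).
P(N ≥ 3) = 1 − P(N ≤ 2) = 1 − Σ_{j=0}^{2} e^(−μ) μ^j/j! ≈ 0.5988.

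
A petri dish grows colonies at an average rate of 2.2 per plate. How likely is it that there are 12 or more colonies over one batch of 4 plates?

0.1780

Over the interval, μ = 2.2 × 4 = 8.8 (a batch of 4 plates = 4 plates).
P(N ≥ 12) = 1 − P(N ≤ 11) = 1 − Σ_{j=0}^{11} e^(−μ) μ^j/j! ≈ 0.1780.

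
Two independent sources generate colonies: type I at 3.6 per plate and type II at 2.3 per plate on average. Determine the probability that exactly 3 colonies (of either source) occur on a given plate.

Independent Poisson processes superpose: combined rate λ = 3.6 + 2.3 = 5.9 per plate.
So μ = 5.9.
P(N = 3) = e^(−5.9) · 5.9^3/3! ≈ 0.0938.

0.0938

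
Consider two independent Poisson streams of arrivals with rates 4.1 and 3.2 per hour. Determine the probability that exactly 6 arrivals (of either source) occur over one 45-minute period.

0.1568

Independent Poisson processes superpose: combined rate λ = 4.1 + 3.2 = 7.3 per hour.
Over the interval, μ = 7.3 × 0.75 = 5.475 (a 45-minute period = 0.75 hours).
P(N = 6) = e^(−5.475) · 5.475^6/6! ≈ 0.1568.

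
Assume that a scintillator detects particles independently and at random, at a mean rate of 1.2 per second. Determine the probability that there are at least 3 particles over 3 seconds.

0.6973

Over the interval, μ = 1.2 × 3 = 3.6 (3 seconds).
P(N ≥ 3) = 1 − P(N ≤ 2) = 1 − Σ_{j=0}^{2} e^(−μ) μ^j/j! ≈ 0.6973.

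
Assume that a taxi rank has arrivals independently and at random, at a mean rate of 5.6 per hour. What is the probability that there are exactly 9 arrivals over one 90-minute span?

Over the interval, μ = 5.6 × 1.5 = 8.4 (a 90-minute span = 1.5 hours).
P(N = 9) = e^(−μ) μ^9/9! = e^(−8.4) · 8.4^9/362880 ≈ 0.1290.

0.1290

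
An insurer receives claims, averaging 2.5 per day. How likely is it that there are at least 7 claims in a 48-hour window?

0.2378

Over the interval, μ = 2.5 × 2 = 5 (a 48-hour window = 2 days).
P(N ≥ 7) = 1 − P(N ≤ 6) = 1 − Σ_{j=0}^{6} e^(−μ) μ^j/j! ≈ 0.2378.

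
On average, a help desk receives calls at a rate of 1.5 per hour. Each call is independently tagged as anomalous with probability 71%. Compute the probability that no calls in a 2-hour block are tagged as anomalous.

Thinning: the calls that are tagged as anomalous themselves form a Poisson process with rate 0.71 × 1.5 = 1.065 per hour.
Over the interval, μ = 1.065 × 2 = 2.13 (a 2-hour block = 2 hours).
P(N = 0) = e^(−2.13) · 2.13^0/0! ≈ 0.1188.

0.1188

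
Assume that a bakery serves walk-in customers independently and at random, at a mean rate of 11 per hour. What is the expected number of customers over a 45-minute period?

8.25

E[N] = λt = 11 × 0.75 = 8.25 (a 45-minute period = 0.75 hours).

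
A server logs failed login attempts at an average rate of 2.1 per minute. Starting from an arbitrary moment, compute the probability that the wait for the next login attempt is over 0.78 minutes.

0.1944

The wait for the next event is exponential with rate λ = 2.1 per minute.
P(T > 0.78) = e^(−λt) = e^(−2.1 × 0.78) = e^(−1.638) ≈ 0.1944.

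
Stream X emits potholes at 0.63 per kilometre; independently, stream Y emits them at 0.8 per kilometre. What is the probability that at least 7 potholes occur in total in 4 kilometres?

0.3488

Independent Poisson processes superpose: combined rate λ = 0.63 + 0.8 = 1.43 per kilometre.
Over the interval, μ = 1.43 × 4 = 5.72 (4 kilometres).
P(N ≥ 7) = 1 − P(N ≤ 6) ≈ 0.3488.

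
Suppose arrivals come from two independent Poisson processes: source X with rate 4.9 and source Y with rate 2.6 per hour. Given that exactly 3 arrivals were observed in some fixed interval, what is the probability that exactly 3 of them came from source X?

Given the total, each event is independently from source X with probability p = λ_X/(λ_X+λ_Y) = 4.9/7.5 ≈ 0.6533.
So K ~ Binomial(3, 4.9/7.5): P(K = 3) = C(3,3) · (4.9/7.5)^3 · (2.6/7.5)^0 ≈ 0.2789.

0.2789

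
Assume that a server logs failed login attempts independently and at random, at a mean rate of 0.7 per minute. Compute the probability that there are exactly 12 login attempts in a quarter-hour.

Over the interval, μ = 0.7 × 15 = 10.5 (a quarter-hour = 15 minutes).
P(N = 12) = e^(−μ) μ^12/12! = e^(−10.5) · 10.5^12/479001600 ≈ 0.1032.

0.1032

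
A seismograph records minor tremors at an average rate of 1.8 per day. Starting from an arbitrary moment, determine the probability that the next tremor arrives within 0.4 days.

0.5132

Inter-arrival times are exponential with rate λ = 1.8 per day.
P(T ≤ 0.4) = 1 − e^(−λt) = 1 − e^(−1.8 × 0.4) = 1 − e^(−0.72) ≈ 0.5132.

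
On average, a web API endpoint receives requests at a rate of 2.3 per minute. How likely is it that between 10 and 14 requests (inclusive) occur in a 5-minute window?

Over the interval, μ = 2.3 × 5 = 11.5 (a 5-minute window = 5 minutes).
P(10 ≤ N ≤ 14) = Σ_{j=10}^{14} e^(−11.5) · 11.5^j/j! ≈ 0.5265.

0.5265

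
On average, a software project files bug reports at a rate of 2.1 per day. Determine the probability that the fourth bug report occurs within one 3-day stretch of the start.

Over the interval, μ = 2.1 × 3 = 6.3 (a 3-day stretch = 3 days).
The fourth arrival falls in the interval iff at least 4 events occur there: P(S_4 ≤ t) = P(N ≥ 4) = 1 − P(N ≤ 3) ≈ 0.8736.

0.8736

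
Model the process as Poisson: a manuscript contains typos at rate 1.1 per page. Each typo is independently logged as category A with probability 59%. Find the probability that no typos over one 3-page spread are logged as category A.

0.1427

Thinning: the typos that are logged as category A themselves form a Poisson process with rate 0.59 × 1.1 = 0.649 per page.
Over the interval, μ = 0.649 × 3 = 1.947 (a 3-page spread = 3 pages).
P(N = 0) = e^(−1.947) · 1.947^0/0! ≈ 0.1427.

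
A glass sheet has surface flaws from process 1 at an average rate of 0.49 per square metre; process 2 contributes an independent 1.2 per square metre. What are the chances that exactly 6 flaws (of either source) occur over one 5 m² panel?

0.1081

Independent Poisson processes superpose: combined rate λ = 0.49 + 1.2 = 1.69 per square metre.
Over the interval, μ = 1.69 × 5 = 8.45 (a 5 m² panel = 5 square metres).
P(N = 6) = e^(−8.45) · 8.45^6/6! ≈ 0.1081.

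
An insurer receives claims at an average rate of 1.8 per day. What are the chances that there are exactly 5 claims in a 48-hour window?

0.1377

Over the interval, μ = 1.8 × 2 = 3.6 (a 48-hour window = 2 days).
P(N = 5) = e^(−μ) μ^5/5! = e^(−3.6) · 3.6^5/120 ≈ 0.1377.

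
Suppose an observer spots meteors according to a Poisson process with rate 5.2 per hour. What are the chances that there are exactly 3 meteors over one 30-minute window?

0.2176

Over the interval, μ = 5.2 × 0.5 = 2.6 (a 30-minute window = 0.5 hours).
P(N = 3) = e^(−μ) μ^3/3! = e^(−2.6) · 2.6^3/6 ≈ 0.2176.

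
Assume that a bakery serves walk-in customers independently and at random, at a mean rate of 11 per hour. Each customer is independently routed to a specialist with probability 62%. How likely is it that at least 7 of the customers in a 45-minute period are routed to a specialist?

0.2548

Thinning: the customers that are routed to a specialist themselves form a Poisson process with rate 0.62 × 11 = 6.82 per hour.
Over the interval, μ = 6.82 × 0.75 = 5.115 (a 45-minute period = 0.75 hours).
P(N ≥ 7) = 1 − P(N ≤ 6) ≈ 0.2548.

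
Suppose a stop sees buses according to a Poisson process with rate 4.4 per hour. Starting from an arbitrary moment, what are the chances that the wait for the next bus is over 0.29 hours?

The wait for the next event is exponential with rate λ = 4.4 per hour.
P(T > 0.29) = e^(−λt) = e^(−4.4 × 0.29) = e^(−1.276) ≈ 0.2792.

0.2792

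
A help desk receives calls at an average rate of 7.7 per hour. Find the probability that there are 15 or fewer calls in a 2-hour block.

Over the interval, μ = 7.7 × 2 = 15.4 (a 2-hour block = 2 hours).
P(N ≤ 15) = Σ_{j=0}^{15} e^(−μ) μ^j/j! ≈ 0.5272.

0.5272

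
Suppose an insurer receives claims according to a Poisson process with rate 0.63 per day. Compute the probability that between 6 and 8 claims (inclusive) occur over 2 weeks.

Over the interval, μ = 0.63 × 14 = 8.82 (2 weeks = 14 days).
P(6 ≤ N ≤ 8) = Σ_{j=6}^{8} e^(−8.82) · 8.82^j/j! ≈ 0.3525.

0.3525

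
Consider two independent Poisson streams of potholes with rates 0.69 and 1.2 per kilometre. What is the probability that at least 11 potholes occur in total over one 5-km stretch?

Independent Poisson processes superpose: combined rate λ = 0.69 + 1.2 = 1.89 per kilometre.
Over the interval, μ = 1.89 × 5 = 9.45 (a 5-km stretch = 5 kilometres).
P(N ≥ 11) = 1 − P(N ≤ 10) ≈ 0.3485.

0.3485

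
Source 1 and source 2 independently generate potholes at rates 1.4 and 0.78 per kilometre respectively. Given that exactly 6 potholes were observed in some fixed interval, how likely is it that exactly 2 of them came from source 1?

Given the total, each event is independently from source 1 with probability p = λ_1/(λ_1+λ_2) = 1.4/2.18 ≈ 0.6422.
So K ~ Binomial(6, 1.4/2.18): P(K = 2) = C(6,2) · (1.4/2.18)^2 · (0.78/2.18)^4 ≈ 0.1014.

0.1014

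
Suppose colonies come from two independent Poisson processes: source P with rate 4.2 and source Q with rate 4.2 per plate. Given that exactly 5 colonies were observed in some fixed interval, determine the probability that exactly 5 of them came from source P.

Given the total, each event is independently from source P with probability p = λ_P/(λ_P+λ_Q) = 4.2/8.4 = 0.5000.
So K ~ Binomial(5, 4.2/8.4): P(K = 5) = C(5,5) · (4.2/8.4)^5 · (4.2/8.4)^0 ≈ 0.0312.

0.0312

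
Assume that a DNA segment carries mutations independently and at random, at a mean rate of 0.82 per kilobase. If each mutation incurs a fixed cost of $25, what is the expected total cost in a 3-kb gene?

E[N] = 0.82 × 3 = 2.46 (a 3-kb gene = 3 kilobases); E[cost] = 2.46 × $25 = $61.5.

$61.5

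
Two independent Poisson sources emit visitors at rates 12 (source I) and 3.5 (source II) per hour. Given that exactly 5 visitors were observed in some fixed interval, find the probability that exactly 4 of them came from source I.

Given the total, each event is independently from source I with probability p = λ_I/(λ_I+λ_II) = 12/15.5 ≈ 0.7742.
So K ~ Binomial(5, 12/15.5): P(K = 4) = C(5,4) · (12/15.5)^4 · (3.5/15.5)^1 ≈ 0.4056.

0.4056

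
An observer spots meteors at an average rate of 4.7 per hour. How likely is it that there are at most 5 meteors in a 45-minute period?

0.8543

Over the interval, μ = 4.7 × 0.75 = 3.525 (a 45-minute period = 0.75 hours).
P(N ≤ 5) = Σ_{j=0}^{5} e^(−μ) μ^j/j! ≈ 0.8543.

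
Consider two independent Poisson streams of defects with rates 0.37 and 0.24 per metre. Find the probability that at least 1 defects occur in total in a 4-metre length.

0.9128

Independent Poisson processes superpose: combined rate λ = 0.37 + 0.24 = 0.61 per metre.
Over the interval, μ = 0.61 × 4 = 2.44 (a 4-metre length = 4 metres).
P(N ≥ 1) = 1 − P(N ≤ 0) ≈ 0.9128.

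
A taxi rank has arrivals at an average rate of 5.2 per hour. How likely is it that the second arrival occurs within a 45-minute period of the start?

Over the interval, μ = 5.2 × 0.75 = 3.9 (a 45-minute period = 0.75 hours).
The second arrival falls in the interval iff at least 2 events occur there: P(S_2 ≤ t) = P(N ≥ 2) = 1 − P(N ≤ 1) ≈ 0.9008.

0.9008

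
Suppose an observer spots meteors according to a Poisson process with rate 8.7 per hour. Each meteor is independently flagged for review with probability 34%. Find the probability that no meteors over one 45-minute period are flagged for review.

Thinning: the meteors that are flagged for review themselves form a Poisson process with rate 0.34 × 8.7 = 2.958 per hour.
Over the interval, μ = 2.958 × 0.75 = 2.2185 (a 45-minute period = 0.75 hours).
P(N = 0) = e^(−2.2185) · 2.2185^0/0! ≈ 0.1088.

0.1088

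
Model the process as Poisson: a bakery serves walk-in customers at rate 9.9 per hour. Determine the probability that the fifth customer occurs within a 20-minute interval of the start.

0.2374

Over the interval, μ = 9.9 × 1/3 = 3.3 (a 20-minute interval = 1/3 hours).
The fifth arrival falls in the interval iff at least 5 events occur there: P(S_5 ≤ t) = P(N ≥ 5) = 1 − P(N ≤ 4) ≈ 0.2374.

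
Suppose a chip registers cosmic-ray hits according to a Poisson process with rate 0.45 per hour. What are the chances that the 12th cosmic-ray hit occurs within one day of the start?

0.3969

Over the interval, μ = 0.45 × 24 = 10.8 (a day = 24 hours).
The 12th arrival falls in the interval iff at least 12 events occur there: P(S_12 ≤ t) = P(N ≥ 12) = 1 − P(N ≤ 11) ≈ 0.3969.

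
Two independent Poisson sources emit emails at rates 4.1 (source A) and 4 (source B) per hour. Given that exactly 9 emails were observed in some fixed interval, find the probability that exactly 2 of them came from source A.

0.0661

Given the total, each event is independently from source A with probability p = λ_A/(λ_A+λ_B) = 4.1/8.1 ≈ 0.5062.
So K ~ Binomial(9, 4.1/8.1): P(K = 2) = C(9,2) · (4.1/8.1)^2 · (4/8.1)^7 ≈ 0.0661.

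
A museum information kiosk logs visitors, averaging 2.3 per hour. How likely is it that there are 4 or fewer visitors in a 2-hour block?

Over the interval, μ = 2.3 × 2 = 4.6 (a 2-hour block = 2 hours).
P(N ≤ 4) = Σ_{j=0}^{4} e^(−μ) μ^j/j! ≈ 0.5132.

0.5132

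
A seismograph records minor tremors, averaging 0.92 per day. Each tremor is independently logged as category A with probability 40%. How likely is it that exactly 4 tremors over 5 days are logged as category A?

0.0759

Thinning: the tremors that are logged as category A themselves form a Poisson process with rate 0.4 × 0.92 = 0.368 per day.
Over the interval, μ = 0.368 × 5 = 1.84 (5 days).
P(N = 4) = e^(−1.84) · 1.84^4/4! ≈ 0.0759.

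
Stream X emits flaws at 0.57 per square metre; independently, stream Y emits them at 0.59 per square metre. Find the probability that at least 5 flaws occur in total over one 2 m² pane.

0.0861

Independent Poisson processes superpose: combined rate λ = 0.57 + 0.59 = 1.16 per square metre.
Over the interval, μ = 1.16 × 2 = 2.32 (a 2 m² pane = 2 square metres).
P(N ≥ 5) = 1 − P(N ≤ 4) ≈ 0.0861.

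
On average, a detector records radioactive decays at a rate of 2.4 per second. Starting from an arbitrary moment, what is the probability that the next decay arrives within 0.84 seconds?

Inter-arrival times are exponential with rate λ = 2.4 per second.
P(T ≤ 0.84) = 1 − e^(−λt) = 1 − e^(−2.4 × 0.84) = 1 − e^(−2.016) ≈ 0.8668.

0.8668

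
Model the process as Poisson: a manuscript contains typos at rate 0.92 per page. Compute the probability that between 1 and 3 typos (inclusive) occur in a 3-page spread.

0.6375

Over the interval, μ = 0.92 × 3 = 2.76 (a 3-page spread = 3 pages).
P(1 ≤ N ≤ 3) = Σ_{j=1}^{3} e^(−2.76) · 2.76^j/j! ≈ 0.6375.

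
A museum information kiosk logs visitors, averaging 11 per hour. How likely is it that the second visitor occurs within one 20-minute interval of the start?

0.8807

Over the interval, μ = 11 × 1/3 ≈ 3.66667 (a 20-minute interval = 1/3 hours).
The second arrival falls in the interval iff at least 2 events occur there: P(S_2 ≤ t) = P(N ≥ 2) = 1 − P(N ≤ 1) ≈ 0.8807.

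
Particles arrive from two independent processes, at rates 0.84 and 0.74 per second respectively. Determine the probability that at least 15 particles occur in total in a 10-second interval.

Independent Poisson processes superpose: combined rate λ = 0.84 + 0.74 = 1.58 per second.
Over the interval, μ = 1.58 × 10 = 15.8 (a 10-second interval = 10 seconds).
P(N ≥ 15) = 1 − P(N ≤ 14) ≈ 0.6136.

0.6136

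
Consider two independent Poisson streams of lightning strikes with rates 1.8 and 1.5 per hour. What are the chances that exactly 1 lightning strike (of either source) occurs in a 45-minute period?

Independent Poisson processes superpose: combined rate λ = 1.8 + 1.5 = 3.3 per hour.
Over the interval, μ = 3.3 × 0.75 = 2.475 (a 45-minute period = 0.75 hours).
P(N = 1) = e^(−2.475) · 2.475^1/1! ≈ 0.2083.

0.2083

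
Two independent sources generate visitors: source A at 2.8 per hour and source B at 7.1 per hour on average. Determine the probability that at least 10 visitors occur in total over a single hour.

Independent Poisson processes superpose: combined rate λ = 2.8 + 7.1 = 9.9 per hour.
So μ = 9.9.
P(N ≥ 10) = 1 − P(N ≤ 9) ≈ 0.5295.

0.5295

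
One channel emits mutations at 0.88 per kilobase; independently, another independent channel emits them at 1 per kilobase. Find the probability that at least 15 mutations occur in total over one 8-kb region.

Independent Poisson processes superpose: combined rate λ = 0.88 + 1 = 1.88 per kilobase.
Over the interval, μ = 1.88 × 8 = 15.04 (an 8-kb region = 8 kilobases).
P(N ≥ 15) = 1 − P(N ≤ 14) ≈ 0.5384.

0.5384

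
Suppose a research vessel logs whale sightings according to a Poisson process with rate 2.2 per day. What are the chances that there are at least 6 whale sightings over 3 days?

0.6453

Over the interval, μ = 2.2 × 3 = 6.6 (3 days).
P(N ≥ 6) = 1 − P(N ≤ 5) = 1 − Σ_{j=0}^{5} e^(−μ) μ^j/j! ≈ 0.6453.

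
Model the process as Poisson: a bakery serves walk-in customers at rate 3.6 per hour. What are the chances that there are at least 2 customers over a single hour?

0.8743

With mean μ = 3.6 per hour,
P(N ≥ 2) = 1 − P(N ≤ 1) = 1 − Σ_{j=0}^{1} e^(−μ) μ^j/j! ≈ 0.8743.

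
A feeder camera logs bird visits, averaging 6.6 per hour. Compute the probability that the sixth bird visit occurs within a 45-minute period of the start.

Over the interval, μ = 6.6 × 0.75 = 4.95 (a 45-minute period = 0.75 hours).
The sixth arrival falls in the interval iff at least 6 events occur there: P(S_6 ≤ t) = P(N ≥ 6) = 1 − P(N ≤ 5) ≈ 0.3753.

0.3753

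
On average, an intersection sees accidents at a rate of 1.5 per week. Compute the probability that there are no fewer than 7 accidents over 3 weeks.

Over the interval, μ = 1.5 × 3 = 4.5 (3 weeks).
P(N ≥ 7) = 1 − P(N ≤ 6) = 1 − Σ_{j=0}^{6} e^(−μ) μ^j/j! ≈ 0.1689.

0.1689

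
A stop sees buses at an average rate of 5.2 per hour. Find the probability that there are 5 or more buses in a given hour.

0.5939

With mean μ = 5.2 per hour,
P(N ≥ 5) = 1 − P(N ≤ 4) = 1 − Σ_{j=0}^{4} e^(−μ) μ^j/j! ≈ 0.5939.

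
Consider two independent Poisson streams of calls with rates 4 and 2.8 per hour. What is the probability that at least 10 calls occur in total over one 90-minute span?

Independent Poisson processes superpose: combined rate λ = 4 + 2.8 = 6.8 per hour.
Over the interval, μ = 6.8 × 1.5 = 10.2 (a 90-minute span = 1.5 hours).
P(N ≥ 10) = 1 − P(N ≤ 9) ≈ 0.5668.

0.5668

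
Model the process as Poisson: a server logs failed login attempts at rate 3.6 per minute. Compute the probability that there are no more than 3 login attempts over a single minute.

With mean μ = 3.6 per minute,
P(N ≤ 3) = Σ_{j=0}^{3} e^(−μ) μ^j/j! ≈ 0.5152.

0.5152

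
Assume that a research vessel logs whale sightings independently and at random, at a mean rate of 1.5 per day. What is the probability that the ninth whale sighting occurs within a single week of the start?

Over the interval, μ = 1.5 × 7 = 10.5 (a week = 7 days).
The ninth arrival falls in the interval iff at least 9 events occur there: P(S_9 ≤ t) = P(N ≥ 9) = 1 − P(N ≤ 8) ≈ 0.7206.

0.7206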